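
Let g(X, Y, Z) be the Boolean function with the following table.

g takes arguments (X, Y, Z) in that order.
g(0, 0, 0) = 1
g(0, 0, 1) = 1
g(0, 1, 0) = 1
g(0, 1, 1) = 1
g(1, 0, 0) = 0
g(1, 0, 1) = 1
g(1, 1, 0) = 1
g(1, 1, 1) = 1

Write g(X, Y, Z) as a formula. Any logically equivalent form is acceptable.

Only row (1,0,0) gives 0. So g is 1 everywhere except there — the complement of the minterm X·¬Y·¬Z.

g(X, Y, Z) = ¬((X ∧ ¬Y) ∧ ¬Z)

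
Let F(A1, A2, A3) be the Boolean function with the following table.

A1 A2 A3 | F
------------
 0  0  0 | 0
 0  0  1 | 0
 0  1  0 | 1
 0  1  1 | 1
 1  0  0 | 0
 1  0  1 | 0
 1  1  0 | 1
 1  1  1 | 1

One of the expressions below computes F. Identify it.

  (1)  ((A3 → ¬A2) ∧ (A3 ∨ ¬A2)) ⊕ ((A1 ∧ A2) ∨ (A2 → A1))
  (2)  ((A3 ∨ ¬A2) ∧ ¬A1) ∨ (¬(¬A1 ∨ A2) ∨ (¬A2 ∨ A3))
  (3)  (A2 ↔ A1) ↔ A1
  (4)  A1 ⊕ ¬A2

(1) fails at (0,1,0): the formula yields 0, F is 1.
(2) fails at (0,0,0): the formula yields 1, F is 0.
(4) fails at (0,0,0): the formula yields 1, F is 0.
Only (3) survives; checking it on all 8 rows confirms it matches F.

3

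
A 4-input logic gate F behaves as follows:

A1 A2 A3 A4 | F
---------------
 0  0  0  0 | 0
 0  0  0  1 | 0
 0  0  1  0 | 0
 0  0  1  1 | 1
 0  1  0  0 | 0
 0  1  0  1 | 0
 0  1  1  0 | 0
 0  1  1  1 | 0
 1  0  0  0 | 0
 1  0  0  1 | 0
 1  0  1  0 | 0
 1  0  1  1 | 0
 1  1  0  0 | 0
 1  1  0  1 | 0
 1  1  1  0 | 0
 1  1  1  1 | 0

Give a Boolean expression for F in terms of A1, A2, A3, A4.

F(A1, A2, A3, A4) = ((~A1 & ~A2) & A3) & A4

F is 1 on exactly one input, (0,0,1,1), whose minterm is ¬A1·¬A2·A3·A4. So F is just that conjunction.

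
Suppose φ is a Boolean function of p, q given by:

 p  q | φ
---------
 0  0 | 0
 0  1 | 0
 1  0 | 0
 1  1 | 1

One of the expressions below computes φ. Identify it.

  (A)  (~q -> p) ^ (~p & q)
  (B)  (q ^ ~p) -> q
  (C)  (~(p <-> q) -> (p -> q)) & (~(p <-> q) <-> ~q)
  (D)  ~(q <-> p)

(A): at (1,0) it gives 1, but φ = 0 — eliminated.
(B): at (0,1) it gives 1, but φ = 0 — eliminated.
(D): at (0,1) it gives 1, but φ = 0 — eliminated.
That leaves (C). Evaluating it on every row reproduces the table of φ exactly.

C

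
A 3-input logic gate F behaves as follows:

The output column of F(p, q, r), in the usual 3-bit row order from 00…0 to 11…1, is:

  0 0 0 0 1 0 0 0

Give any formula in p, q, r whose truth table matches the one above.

F(p, q, r) = (p · q') · r'

Only row (1,0,0) gives 1. That row's minterm p·¬q·¬r is F directly.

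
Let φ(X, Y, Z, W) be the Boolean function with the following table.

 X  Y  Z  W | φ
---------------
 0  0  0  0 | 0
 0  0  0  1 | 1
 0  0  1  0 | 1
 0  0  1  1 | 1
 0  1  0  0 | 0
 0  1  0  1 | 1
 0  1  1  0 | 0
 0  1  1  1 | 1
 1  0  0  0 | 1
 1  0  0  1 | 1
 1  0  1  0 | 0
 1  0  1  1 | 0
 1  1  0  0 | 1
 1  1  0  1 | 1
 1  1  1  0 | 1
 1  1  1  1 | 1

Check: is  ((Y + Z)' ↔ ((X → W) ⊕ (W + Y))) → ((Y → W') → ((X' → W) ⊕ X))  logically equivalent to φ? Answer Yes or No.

Yes

Evaluate ((Y + Z)' ↔ ((X → W) ⊕ (W + Y))) → ((Y → W') → ((X' → W) ⊕ X)) on each row and compare to φ:
  X=0, Y=0, Z=0, W=0: formula gives 0, φ = 0 ✓
  X=0, Y=0, Z=0, W=1: formula gives 1, φ = 1 ✓
  X=0, Y=0, Z=1, W=0: formula gives 1, φ = 1 ✓
  X=0, Y=0, Z=1, W=1: formula gives 1, φ = 1 ✓
  …and likewise for the remaining 12 rows.
All 16 rows match — the expression computes φ exactly.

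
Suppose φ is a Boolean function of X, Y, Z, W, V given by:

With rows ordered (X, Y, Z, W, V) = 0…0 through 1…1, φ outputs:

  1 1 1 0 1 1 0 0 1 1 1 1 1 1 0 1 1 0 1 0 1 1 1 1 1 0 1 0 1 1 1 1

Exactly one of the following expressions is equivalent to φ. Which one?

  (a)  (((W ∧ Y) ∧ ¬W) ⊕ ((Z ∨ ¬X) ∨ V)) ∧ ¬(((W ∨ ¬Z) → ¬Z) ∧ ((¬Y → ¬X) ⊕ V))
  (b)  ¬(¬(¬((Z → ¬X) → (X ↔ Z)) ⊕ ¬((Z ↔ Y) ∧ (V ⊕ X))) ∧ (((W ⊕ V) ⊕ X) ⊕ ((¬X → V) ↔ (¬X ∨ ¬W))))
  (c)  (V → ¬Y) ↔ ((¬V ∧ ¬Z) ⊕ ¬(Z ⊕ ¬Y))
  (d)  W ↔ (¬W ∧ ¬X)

b

(a) disagrees with φ on (0,0,0,0,0) (formula → 0, table → 1); rule it out.
(c) disagrees with φ on (0,0,0,0,1) (formula → 0, table → 1); rule it out.
(d) disagrees with φ on (0,0,0,0,0) (formula → 0, table → 1); rule it out.
(b) is the remaining candidate, and it agrees with φ on all 32 inputs.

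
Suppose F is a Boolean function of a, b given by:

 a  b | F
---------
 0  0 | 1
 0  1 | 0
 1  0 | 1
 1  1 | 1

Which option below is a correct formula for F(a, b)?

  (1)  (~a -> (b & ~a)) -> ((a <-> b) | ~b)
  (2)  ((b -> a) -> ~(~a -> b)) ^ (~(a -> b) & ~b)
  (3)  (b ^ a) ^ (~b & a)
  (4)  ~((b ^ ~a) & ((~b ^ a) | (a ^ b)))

1

(2): at (0,1) it gives 1, but F = 0 — eliminated.
(3): at (0,0) it gives 0, but F = 1 — eliminated.
(4): at (0,0) it gives 0, but F = 1 — eliminated.
(1) is the remaining candidate, and it agrees with F on all 4 inputs.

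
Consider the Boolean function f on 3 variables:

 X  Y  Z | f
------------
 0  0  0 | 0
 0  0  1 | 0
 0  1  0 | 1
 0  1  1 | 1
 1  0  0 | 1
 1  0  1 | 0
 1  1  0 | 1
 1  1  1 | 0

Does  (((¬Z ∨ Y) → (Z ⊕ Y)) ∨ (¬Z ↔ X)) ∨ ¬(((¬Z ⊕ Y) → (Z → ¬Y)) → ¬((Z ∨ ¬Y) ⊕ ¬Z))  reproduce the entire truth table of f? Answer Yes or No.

Evaluate (((¬Z ∨ Y) → (Z ⊕ Y)) ∨ (¬Z ↔ X)) ∨ ¬(((¬Z ⊕ Y) → (Z → ¬Y)) → ¬((Z ∨ ¬Y) ⊕ ¬Z)) on each row and compare to f:
  X=0, Y=0, Z=0: formula gives 0, f = 0 ✓
  X=0, Y=0, Z=1: formula gives 1, but f = 0 ✗
Row (0,0,1) is a counterexample, so the formula is not equivalent to f.

No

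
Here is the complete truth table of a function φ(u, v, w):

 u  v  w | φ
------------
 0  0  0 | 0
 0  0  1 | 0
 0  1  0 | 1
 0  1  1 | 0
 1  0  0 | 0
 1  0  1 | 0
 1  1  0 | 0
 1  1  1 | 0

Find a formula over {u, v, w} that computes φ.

φ is 1 on exactly one input, (0,1,0), whose minterm is ¬u·v·¬w. So φ is just that conjunction.

φ(u, v, w) = (~u & v) & ~w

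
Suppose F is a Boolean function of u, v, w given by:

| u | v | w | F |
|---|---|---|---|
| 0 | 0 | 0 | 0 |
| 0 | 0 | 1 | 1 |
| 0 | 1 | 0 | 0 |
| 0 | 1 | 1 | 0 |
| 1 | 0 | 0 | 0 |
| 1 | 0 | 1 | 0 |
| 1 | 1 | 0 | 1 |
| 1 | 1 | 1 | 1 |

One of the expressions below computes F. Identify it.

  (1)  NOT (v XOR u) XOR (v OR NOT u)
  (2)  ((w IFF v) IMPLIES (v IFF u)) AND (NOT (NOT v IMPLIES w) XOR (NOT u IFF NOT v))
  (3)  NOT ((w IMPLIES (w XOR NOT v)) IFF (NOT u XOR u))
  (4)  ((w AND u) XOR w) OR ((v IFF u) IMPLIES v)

2

(1) disagrees with F on (0,0,1) (formula → 0, table → 1); rule it out.
(3) disagrees with F on (1,0,1) (formula → 1, table → 0); rule it out.
(4) disagrees with F on (0,1,0) (formula → 1, table → 0); rule it out.
That leaves (2). Evaluating it on every row reproduces the table of F exactly.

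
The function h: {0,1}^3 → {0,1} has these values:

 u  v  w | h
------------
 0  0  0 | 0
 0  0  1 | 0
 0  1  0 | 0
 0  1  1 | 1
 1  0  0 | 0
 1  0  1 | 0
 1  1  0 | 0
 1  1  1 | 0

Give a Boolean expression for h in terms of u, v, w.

h is 1 on exactly one input, (0,1,1), whose minterm is ¬u·v·w. So h is just that conjunction.

h(u, v, w) = (¬u ∧ v) ∧ w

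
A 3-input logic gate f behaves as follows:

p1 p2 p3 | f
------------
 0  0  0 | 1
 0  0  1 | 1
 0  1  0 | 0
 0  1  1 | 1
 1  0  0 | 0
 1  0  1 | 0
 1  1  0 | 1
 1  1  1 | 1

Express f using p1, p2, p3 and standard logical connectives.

The 0-rows are (0,1,0), (1,0,0), (1,0,1). Take each as a conjunction (¬p1·p2·¬p3, p1·¬p2·¬p3, p1·¬p2·p3), form their disjunction, and complement — that gives a formula that is 1 everywhere f is.

f(p1, p2, p3) = ¬((((¬p1 ∧ p2) ∧ ¬p3) ∨ ((p1 ∧ ¬p2) ∧ ¬p3)) ∨ ((p1 ∧ ¬p2) ∧ p3))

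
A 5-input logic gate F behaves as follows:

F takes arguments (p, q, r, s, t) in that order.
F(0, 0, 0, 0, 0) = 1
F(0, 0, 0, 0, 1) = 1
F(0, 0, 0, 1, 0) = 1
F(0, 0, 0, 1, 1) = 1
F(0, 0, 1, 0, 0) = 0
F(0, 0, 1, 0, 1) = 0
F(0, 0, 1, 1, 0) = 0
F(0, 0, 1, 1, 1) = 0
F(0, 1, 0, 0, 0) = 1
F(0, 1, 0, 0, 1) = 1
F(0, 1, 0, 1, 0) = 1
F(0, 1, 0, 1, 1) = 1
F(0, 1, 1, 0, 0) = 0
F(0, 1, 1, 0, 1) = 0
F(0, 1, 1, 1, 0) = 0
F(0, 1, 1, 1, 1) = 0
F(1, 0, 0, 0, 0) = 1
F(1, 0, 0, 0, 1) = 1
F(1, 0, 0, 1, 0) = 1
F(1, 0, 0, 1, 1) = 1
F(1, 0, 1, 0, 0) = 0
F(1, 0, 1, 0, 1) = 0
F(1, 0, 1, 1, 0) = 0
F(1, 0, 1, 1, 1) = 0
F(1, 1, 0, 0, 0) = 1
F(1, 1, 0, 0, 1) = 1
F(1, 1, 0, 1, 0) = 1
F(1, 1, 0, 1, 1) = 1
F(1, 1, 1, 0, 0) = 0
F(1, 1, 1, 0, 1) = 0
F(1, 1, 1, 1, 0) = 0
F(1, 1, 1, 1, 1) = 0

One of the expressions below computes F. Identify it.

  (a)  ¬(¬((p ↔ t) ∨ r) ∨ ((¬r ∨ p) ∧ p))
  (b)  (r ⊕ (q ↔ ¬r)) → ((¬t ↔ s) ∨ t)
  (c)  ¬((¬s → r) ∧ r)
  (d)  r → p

c

(a) fails at (0,0,0,0,1): the formula yields 0, F is 1.
(b) fails at (0,0,1,0,0): the formula yields 1, F is 0.
(d) fails at (1,0,1,0,0): the formula yields 1, F is 0.
Only (c) survives; checking it on all 32 rows confirms it matches F.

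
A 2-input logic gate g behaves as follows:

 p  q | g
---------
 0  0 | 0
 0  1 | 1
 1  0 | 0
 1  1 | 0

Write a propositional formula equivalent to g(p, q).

g(p, q) = p' · q

1 only at (0,1): NOT p AND q.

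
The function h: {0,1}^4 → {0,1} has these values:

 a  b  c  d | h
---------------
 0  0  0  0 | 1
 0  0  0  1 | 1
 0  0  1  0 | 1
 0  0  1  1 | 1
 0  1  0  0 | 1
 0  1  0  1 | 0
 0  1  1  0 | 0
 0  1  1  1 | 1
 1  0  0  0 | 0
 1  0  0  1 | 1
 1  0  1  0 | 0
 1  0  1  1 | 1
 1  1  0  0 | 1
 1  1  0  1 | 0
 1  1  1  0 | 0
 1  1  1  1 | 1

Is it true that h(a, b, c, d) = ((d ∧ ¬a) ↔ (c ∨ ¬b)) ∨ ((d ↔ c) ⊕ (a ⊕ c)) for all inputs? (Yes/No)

Test each input against both h and the formula:
  a=0, b=0, c=0, d=0: formula gives 1, h = 1 ✓
  a=0, b=0, c=0, d=1: formula gives 1, h = 1 ✓
  a=0, b=0, c=1, d=0: formula gives 1, h = 1 ✓
  a=0, b=0, c=1, d=1: formula gives 1, h = 1 ✓
  …
  a=0, b=1, c=1, d=0: formula gives 1, but h = 0 ✗
Row (0,1,1,0) is a counterexample, so the formula is not equivalent to h.

No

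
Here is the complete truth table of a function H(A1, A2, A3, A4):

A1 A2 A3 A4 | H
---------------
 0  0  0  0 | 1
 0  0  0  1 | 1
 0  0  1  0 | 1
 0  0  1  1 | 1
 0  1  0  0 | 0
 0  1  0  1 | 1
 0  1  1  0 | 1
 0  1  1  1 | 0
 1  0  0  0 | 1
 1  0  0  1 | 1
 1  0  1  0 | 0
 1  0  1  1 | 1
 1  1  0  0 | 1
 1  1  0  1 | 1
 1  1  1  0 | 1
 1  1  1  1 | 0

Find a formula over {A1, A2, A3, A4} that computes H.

H(A1, A2, A3, A4) = NOT ((((((NOT A1 AND A2) AND NOT A3) AND NOT A4) OR (((NOT A1 AND A2) AND A3) AND A4)) OR (((A1 AND NOT A2) AND A3) AND NOT A4)) OR (((A1 AND A2) AND A3) AND A4))

There are just 4 zero rows: (0,1,0,0), (0,1,1,1), (1,0,1,0), (1,1,1,1). Their minterms are ¬A1·A2·¬A3·¬A4, ¬A1·A2·A3·A4, A1·¬A2·A3·¬A4, A1·A2·A3·A4; the OR of those covers precisely the 0-outputs, and negating it yields H.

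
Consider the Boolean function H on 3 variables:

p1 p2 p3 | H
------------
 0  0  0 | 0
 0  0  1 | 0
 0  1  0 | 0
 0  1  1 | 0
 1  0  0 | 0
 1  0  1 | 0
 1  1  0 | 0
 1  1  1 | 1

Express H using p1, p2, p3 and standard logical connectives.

H(p1, p2, p3) = (p1 · p2) · p3

The output is 1 only when every input is 1 — the AND of all inputs.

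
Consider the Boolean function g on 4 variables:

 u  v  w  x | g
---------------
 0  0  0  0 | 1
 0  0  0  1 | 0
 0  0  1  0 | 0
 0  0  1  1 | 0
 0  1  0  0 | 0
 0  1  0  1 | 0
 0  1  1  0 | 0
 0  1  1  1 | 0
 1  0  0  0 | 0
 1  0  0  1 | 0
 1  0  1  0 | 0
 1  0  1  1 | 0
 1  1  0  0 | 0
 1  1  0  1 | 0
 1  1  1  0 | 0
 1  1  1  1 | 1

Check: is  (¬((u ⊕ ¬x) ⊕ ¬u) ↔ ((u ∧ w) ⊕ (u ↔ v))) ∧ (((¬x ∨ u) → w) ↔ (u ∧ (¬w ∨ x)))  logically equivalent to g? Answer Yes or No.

Yes

Check the formula against g row by row:
  u=0, v=0, w=0, x=0: formula gives 1, g = 1 ✓
  u=0, v=0, w=0, x=1: formula gives 0, g = 0 ✓
  u=0, v=0, w=1, x=0: formula gives 0, g = 0 ✓
  u=0, v=0, w=1, x=1: formula gives 0, g = 0 ✓
  … (the remaining 12 rows also agree.)
Every row agrees, so the formula is equivalent.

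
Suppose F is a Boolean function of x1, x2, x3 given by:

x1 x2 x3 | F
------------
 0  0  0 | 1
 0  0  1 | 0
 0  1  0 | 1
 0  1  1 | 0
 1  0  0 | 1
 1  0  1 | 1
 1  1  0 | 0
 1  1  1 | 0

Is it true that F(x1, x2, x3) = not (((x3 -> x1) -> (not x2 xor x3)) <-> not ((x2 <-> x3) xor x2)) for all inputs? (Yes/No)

Test each input against both F and the formula:
  x1=0, x2=0, x3=0: formula gives 1, F = 1 ✓
  x1=0, x2=0, x3=1: formula gives 0, F = 0 ✓
  x1=0, x2=1, x3=0: formula gives 0, but F = 1 ✗
A single disagreement suffices: at (0,1,0) they differ, so the formula does not compute F.

No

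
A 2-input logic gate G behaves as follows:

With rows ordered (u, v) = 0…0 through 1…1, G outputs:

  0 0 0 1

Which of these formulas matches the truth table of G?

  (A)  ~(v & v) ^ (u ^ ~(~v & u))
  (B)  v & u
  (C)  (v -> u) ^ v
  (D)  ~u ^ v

(A): at (0,1) it gives 1, but G = 0 — eliminated.
(C): at (0,0) it gives 1, but G = 0 — eliminated.
(D): at (0,0) it gives 1, but G = 0 — eliminated.
(B) is the remaining candidate, and it agrees with G on all 4 inputs.

B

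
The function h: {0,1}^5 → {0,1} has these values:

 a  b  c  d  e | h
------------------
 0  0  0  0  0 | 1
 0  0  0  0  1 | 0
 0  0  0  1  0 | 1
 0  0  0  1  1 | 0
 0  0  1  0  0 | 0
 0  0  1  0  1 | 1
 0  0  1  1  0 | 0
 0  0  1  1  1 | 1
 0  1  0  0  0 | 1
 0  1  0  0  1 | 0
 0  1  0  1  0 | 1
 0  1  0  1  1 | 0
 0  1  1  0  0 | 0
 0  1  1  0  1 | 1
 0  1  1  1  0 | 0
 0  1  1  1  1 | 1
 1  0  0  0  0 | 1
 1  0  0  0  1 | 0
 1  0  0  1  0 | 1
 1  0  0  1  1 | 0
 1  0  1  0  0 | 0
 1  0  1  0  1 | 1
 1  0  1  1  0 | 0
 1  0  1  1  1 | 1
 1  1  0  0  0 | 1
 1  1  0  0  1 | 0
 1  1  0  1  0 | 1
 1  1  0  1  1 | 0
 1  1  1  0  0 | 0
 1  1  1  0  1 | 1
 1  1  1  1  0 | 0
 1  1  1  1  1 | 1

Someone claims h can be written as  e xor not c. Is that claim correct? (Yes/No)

Evaluate e xor not c on each row and compare to h:
  a=0, b=0, c=0, d=0, e=0: formula gives 1, h = 1 ✓
  a=0, b=0, c=0, d=0, e=1: formula gives 0, h = 0 ✓
  a=0, b=0, c=0, d=1, e=0: formula gives 1, h = 1 ✓
  a=0, b=0, c=0, d=1, e=1: formula gives 0, h = 0 ✓
  … (the remaining 28 rows also agree.)
All 32 rows match — the expression computes h exactly.

Yes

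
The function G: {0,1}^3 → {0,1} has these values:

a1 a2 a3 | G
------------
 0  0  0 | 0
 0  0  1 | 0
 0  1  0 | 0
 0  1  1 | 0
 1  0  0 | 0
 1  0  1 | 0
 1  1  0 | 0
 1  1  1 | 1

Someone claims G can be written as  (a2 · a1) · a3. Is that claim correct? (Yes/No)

Yes

Test each input against both G and the formula:
  a1=0, a2=0, a3=0: formula gives 0, G = 0 ✓
  a1=0, a2=0, a3=1: formula gives 0, G = 0 ✓
  a1=0, a2=1, a3=0: formula gives 0, G = 0 ✓
  a1=0, a2=1, a3=1: formula gives 0, G = 0 ✓
  a1=1, a2=0, a3=0: formula gives 0, G = 0 ✓
  …and likewise for the remaining 3 rows.
All 8 rows match — the expression computes G exactly.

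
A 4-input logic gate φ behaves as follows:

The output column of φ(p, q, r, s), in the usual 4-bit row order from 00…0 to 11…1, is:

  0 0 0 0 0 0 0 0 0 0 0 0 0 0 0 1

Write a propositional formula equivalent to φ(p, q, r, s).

The output is 1 only when every input is 1 — the AND of all inputs.

φ(p, q, r, s) = ((p & q) & r) & s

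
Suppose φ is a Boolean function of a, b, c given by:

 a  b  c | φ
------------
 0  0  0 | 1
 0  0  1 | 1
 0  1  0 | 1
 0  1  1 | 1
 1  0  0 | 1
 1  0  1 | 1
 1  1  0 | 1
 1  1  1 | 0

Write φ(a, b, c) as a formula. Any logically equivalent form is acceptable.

φ(a, b, c) = ~((a & b) & c)

φ is 0 on exactly one input, (1,1,1), whose minterm is a·b·c. So φ is the negation of that single conjunction.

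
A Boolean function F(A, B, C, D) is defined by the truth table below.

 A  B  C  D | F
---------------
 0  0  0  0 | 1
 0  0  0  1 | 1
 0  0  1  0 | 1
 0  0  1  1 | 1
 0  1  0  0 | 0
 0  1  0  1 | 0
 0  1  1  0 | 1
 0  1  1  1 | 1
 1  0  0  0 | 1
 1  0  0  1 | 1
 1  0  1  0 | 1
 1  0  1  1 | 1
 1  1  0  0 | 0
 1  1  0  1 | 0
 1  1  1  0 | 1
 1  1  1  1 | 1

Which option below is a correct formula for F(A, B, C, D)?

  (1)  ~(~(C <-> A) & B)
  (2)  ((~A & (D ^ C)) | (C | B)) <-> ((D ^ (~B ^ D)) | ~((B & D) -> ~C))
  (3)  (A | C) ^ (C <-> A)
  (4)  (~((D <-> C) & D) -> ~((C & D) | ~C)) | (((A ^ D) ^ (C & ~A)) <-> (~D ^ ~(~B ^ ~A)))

4

(1) disagrees with F on (0,1,0,0) (formula → 1, table → 0); rule it out.
(2) disagrees with F on (0,0,0,0) (formula → 0, table → 1); rule it out.
(3) disagrees with F on (0,1,0,0) (formula → 1, table → 0); rule it out.
That leaves (4). Evaluating it on every row reproduces the table of F exactly.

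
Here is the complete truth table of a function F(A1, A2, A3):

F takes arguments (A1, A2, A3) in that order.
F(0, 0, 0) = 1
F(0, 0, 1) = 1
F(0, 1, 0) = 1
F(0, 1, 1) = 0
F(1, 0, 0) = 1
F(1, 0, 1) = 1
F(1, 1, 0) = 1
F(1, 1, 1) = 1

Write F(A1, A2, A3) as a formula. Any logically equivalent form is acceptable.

F is 0 on exactly one input, (0,1,1), whose minterm is ¬A1·A2·A3. So F is the negation of that single conjunction.

F(A1, A2, A3) = not ((not A1 and A2) and A3)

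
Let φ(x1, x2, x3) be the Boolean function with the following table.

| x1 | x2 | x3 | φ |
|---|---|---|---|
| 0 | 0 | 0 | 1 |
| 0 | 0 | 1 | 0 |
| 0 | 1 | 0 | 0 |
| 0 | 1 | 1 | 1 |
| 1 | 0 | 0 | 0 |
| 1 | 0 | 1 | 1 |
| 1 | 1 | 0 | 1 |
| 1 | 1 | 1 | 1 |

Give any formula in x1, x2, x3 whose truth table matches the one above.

φ(x1, x2, x3) = not ((((not x1 and not x2) and x3) or ((not x1 and x2) and not x3)) or ((x1 and not x2) and not x3))

φ is 0 on only 3 rows — (0,0,1), (0,1,0), (1,0,0). Writing each as a minterm (¬x1·¬x2·x3, ¬x1·x2·¬x3, x1·¬x2·¬x3) and OR-ing them characterizes exactly where φ=0, so φ is the negation of that disjunction.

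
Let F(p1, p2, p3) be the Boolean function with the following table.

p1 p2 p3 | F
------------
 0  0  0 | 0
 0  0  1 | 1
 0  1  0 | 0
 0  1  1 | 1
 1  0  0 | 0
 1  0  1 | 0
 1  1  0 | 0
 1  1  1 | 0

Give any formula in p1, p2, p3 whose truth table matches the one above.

F(p1, p2, p3) = ((p1' · p2') · p3) + ((p1' · p2) · p3)

Collect the rows where F=1 — (0,0,1), (0,1,1) — and write one minterm per row: ¬p1·¬p2·p3, ¬p1·p2·p3. Their union (logical OR) reproduces the table exactly.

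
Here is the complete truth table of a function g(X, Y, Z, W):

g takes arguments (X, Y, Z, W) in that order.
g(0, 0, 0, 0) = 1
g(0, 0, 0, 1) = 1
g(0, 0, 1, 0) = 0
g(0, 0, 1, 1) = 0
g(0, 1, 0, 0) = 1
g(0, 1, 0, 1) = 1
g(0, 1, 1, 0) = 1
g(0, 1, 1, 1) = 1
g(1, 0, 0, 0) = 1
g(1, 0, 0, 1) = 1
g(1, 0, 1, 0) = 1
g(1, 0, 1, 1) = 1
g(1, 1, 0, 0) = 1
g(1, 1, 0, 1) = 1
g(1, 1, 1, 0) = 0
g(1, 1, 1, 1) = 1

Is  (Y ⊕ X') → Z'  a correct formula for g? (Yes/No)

Test each input against both g and the formula:
  X=0, Y=0, Z=0, W=0: formula gives 1, g = 1 ✓
  X=0, Y=0, Z=0, W=1: formula gives 1, g = 1 ✓
  X=0, Y=0, Z=1, W=0: formula gives 0, g = 0 ✓
  X=0, Y=0, Z=1, W=1: formula gives 0, g = 0 ✓
  …
  X=1, Y=1, Z=1, W=1: formula gives 0, but g = 1 ✗
Since they disagree at (1,1,1,1), the expression is not a correct formula for g.

No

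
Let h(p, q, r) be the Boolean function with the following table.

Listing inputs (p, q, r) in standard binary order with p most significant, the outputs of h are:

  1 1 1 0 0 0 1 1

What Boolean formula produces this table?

h(p, q, r) = ((((p' · q) · r) + ((p · q') · r')) + ((p · q') · r))'

There are just 3 zero rows: (0,1,1), (1,0,0), (1,0,1). Their minterms are ¬p·q·r, p·¬q·¬r, p·¬q·r; the OR of those covers precisely the 0-outputs, and negating it yields h.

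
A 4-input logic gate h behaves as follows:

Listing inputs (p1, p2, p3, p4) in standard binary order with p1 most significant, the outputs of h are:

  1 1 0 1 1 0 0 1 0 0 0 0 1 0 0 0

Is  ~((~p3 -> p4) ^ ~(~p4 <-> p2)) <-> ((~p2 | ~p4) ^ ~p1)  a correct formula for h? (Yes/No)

No

Evaluate ~((~p3 -> p4) ^ ~(~p4 <-> p2)) <-> ((~p2 | ~p4) ^ ~p1) on each row and compare to h:
  p1=0, p2=0, p3=0, p4=0: formula gives 1, h = 1 ✓
  p1=0, p2=0, p3=0, p4=1: formula gives 1, h = 1 ✓
  p1=0, p2=0, p3=1, p4=0: formula gives 0, h = 0 ✓
  p1=0, p2=0, p3=1, p4=1: formula gives 1, h = 1 ✓
  p1=0, p2=1, p3=0, p4=0: formula gives 0, but h = 1 ✗
Row (0,1,0,0) is a counterexample, so the formula is not equivalent to h.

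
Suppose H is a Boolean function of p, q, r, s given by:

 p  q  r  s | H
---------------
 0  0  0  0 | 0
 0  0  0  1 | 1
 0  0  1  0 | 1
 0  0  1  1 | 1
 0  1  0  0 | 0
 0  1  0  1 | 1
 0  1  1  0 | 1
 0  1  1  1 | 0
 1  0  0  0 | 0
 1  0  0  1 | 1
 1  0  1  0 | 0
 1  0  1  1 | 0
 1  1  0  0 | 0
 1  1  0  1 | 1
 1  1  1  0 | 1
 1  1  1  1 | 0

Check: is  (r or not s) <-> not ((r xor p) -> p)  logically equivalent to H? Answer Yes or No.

No

Check the formula against H row by row:
  p=0, q=0, r=0, s=0: formula gives 0, H = 0 ✓
  p=0, q=0, r=0, s=1: formula gives 1, H = 1 ✓
  p=0, q=0, r=1, s=0: formula gives 1, H = 1 ✓
  p=0, q=0, r=1, s=1: formula gives 1, H = 1 ✓
  …
  p=0, q=1, r=1, s=1: formula gives 1, but H = 0 ✗
A single disagreement suffices: at (0,1,1,1) they differ, so the formula does not compute H.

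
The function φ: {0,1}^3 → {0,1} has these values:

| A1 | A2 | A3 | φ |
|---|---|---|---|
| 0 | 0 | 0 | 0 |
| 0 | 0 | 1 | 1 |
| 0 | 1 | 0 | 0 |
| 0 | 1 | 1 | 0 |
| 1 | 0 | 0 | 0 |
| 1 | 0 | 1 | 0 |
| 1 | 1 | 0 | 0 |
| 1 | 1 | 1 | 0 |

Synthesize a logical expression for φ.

φ(A1, A2, A3) = (¬A1 ∧ ¬A2) ∧ A3

Only row (0,0,1) gives 1. That row's minterm ¬A1·¬A2·A3 is φ directly.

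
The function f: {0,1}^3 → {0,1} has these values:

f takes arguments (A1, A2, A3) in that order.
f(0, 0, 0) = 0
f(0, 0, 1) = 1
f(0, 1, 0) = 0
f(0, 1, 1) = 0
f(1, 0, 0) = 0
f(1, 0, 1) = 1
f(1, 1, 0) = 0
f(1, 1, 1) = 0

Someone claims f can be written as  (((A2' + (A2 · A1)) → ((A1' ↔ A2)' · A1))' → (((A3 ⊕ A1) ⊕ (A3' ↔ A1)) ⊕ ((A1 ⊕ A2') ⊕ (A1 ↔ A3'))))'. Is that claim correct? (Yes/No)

Yes

Test each input against both f and the formula:
  A1=0, A2=0, A3=0: formula gives 0, f = 0 ✓
  A1=0, A2=0, A3=1: formula gives 1, f = 1 ✓
  A1=0, A2=1, A3=0: formula gives 0, f = 0 ✓
  A1=0, A2=1, A3=1: formula gives 0, f = 0 ✓
  A1=1, A2=0, A3=0: formula gives 0, f = 0 ✓
  … (the remaining 3 rows also agree.)
No disagreement on any input; they are logically equivalent.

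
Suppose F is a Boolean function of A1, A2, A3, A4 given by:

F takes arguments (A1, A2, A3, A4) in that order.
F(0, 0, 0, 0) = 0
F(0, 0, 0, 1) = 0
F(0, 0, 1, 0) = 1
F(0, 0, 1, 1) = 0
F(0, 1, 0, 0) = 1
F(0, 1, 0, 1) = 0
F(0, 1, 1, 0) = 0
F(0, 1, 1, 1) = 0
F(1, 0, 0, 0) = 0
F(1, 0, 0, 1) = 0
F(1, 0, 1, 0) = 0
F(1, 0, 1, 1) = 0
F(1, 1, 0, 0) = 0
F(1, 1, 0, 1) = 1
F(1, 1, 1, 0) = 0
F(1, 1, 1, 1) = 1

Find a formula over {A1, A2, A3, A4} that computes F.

F(A1, A2, A3, A4) = (((((NOT A1 AND NOT A2) AND A3) AND NOT A4) OR (((NOT A1 AND A2) AND NOT A3) AND NOT A4)) OR (((A1 AND A2) AND NOT A3) AND A4)) OR (((A1 AND A2) AND A3) AND A4)

Collect the rows where F=1 — (0,0,1,0), (0,1,0,0), (1,1,0,1), (1,1,1,1) — and write one minterm per row: ¬A1·¬A2·A3·¬A4, ¬A1·A2·¬A3·¬A4, A1·A2·¬A3·A4, A1·A2·A3·A4. Their union (logical OR) reproduces the table exactly.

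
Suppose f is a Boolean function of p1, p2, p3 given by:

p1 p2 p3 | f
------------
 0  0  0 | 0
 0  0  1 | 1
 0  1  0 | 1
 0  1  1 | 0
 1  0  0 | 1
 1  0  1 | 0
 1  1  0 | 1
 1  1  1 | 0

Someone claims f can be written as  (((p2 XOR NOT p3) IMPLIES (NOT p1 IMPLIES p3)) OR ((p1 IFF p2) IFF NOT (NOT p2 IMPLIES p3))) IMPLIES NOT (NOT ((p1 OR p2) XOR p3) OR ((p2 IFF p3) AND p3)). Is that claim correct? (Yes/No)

Yes

Test each input against both f and the formula:
  p1=0, p2=0, p3=0: formula gives 0, f = 0 ✓
  p1=0, p2=0, p3=1: formula gives 1, f = 1 ✓
  p1=0, p2=1, p3=0: formula gives 1, f = 1 ✓
  p1=0, p2=1, p3=1: formula gives 0, f = 0 ✓
  p1=1, p2=0, p3=0: formula gives 1, f = 1 ✓
  …and likewise for the remaining 3 rows.
Every row agrees, so the formula is equivalent.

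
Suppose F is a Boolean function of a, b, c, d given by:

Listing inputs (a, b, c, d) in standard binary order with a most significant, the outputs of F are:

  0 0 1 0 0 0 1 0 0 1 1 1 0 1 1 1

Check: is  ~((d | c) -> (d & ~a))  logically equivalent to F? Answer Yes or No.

Yes

Test each input against both F and the formula:
  a=0, b=0, c=0, d=0: formula gives 0, F = 0 ✓
  a=0, b=0, c=0, d=1: formula gives 0, F = 0 ✓
  a=0, b=0, c=1, d=0: formula gives 1, F = 1 ✓
  a=0, b=0, c=1, d=1: formula gives 0, F = 0 ✓
  … (the remaining 12 rows also agree.)
Every row agrees, so the formula is equivalent.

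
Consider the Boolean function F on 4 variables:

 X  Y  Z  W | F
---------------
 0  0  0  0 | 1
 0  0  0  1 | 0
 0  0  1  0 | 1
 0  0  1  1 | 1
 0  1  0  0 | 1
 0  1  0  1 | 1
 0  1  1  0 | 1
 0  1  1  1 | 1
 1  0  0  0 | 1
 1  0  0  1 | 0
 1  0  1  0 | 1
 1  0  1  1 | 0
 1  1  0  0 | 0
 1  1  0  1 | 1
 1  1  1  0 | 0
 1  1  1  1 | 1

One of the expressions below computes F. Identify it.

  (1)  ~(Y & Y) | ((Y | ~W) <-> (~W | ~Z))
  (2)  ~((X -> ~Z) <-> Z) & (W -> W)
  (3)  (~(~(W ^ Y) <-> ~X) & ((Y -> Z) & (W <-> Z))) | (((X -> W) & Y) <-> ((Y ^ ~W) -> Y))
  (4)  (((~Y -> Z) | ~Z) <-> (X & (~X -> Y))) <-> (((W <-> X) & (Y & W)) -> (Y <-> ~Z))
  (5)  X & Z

3

(1) disagrees with F on (0,0,0,1) (formula → 1, table → 0); rule it out.
(2) disagrees with F on (0,0,0,1) (formula → 1, table → 0); rule it out.
(4) disagrees with F on (0,0,0,0) (formula → 0, table → 1); rule it out.
(5) disagrees with F on (0,0,0,0) (formula → 0, table → 1); rule it out.
(3) is the remaining candidate, and it agrees with F on all 16 inputs.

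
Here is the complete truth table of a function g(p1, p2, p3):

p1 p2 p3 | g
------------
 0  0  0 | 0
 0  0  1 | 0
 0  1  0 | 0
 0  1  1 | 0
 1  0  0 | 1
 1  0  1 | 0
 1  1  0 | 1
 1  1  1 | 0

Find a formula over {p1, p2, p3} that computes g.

g(p1, p2, p3) = ((p1 AND NOT p2) AND NOT p3) OR ((p1 AND p2) AND NOT p3)

Collect the rows where g=1 — (1,0,0), (1,1,0) — and write one minterm per row: p1·¬p2·¬p3, p1·p2·¬p3. Their union (logical OR) reproduces the table exactly.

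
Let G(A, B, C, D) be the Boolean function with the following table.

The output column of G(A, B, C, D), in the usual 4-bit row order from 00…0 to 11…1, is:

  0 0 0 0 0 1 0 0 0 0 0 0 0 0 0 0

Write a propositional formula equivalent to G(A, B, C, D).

Only row (0,1,0,1) gives 1. That row's minterm ¬A·B·¬C·D is G directly.

G(A, B, C, D) = ((NOT A AND B) AND NOT C) AND D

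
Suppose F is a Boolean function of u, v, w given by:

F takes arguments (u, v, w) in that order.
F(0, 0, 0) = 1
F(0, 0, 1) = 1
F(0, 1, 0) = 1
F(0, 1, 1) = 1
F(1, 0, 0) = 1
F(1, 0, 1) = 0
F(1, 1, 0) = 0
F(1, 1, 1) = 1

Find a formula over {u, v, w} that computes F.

F(u, v, w) = (((u · v') · w) + ((u · v) · w'))'

F is 0 on only 2 rows — (1,0,1), (1,1,0). Writing each as a minterm (u·¬v·w, u·v·¬w) and OR-ing them characterizes exactly where F=0, so F is the negation of that disjunction.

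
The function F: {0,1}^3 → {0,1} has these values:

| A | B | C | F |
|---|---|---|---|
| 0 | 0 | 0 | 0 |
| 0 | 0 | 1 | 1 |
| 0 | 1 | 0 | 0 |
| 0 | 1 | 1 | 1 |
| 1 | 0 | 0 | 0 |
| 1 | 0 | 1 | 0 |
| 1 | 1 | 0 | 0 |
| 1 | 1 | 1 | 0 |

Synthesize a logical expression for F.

Collect the rows where F=1 — (0,0,1), (0,1,1) — and write one minterm per row: ¬A·¬B·C, ¬A·B·C. Their union (logical OR) reproduces the table exactly.

F(A, B, C) = ((¬A ∧ ¬B) ∧ C) ∨ ((¬A ∧ B) ∧ C)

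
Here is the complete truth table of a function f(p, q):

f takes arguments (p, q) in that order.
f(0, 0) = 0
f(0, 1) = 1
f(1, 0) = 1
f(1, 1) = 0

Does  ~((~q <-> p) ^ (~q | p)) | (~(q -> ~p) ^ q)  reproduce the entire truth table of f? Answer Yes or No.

Test each input against both f and the formula:
  p=0, q=0: formula gives 0, f = 0 ✓
  p=0, q=1: formula gives 1, f = 1 ✓
  p=1, q=0: formula gives 1, f = 1 ✓
  p=1, q=1: formula gives 0, f = 0 ✓
No disagreement on any input; they are logically equivalent.

Yes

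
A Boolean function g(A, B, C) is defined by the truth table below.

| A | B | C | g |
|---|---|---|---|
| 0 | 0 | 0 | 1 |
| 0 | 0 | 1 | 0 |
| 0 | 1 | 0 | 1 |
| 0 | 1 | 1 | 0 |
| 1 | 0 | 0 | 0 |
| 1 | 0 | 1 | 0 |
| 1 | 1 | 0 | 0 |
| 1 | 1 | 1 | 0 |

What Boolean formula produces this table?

g(A, B, C) = ((NOT A AND NOT B) AND NOT C) OR ((NOT A AND B) AND NOT C)

g=1 on 2 inputs: (0,0,0), (0,1,0). Reading each as a conjunction of literals (¬A·¬B·¬C, ¬A·B·¬C) and taking the OR gives the canonical DNF.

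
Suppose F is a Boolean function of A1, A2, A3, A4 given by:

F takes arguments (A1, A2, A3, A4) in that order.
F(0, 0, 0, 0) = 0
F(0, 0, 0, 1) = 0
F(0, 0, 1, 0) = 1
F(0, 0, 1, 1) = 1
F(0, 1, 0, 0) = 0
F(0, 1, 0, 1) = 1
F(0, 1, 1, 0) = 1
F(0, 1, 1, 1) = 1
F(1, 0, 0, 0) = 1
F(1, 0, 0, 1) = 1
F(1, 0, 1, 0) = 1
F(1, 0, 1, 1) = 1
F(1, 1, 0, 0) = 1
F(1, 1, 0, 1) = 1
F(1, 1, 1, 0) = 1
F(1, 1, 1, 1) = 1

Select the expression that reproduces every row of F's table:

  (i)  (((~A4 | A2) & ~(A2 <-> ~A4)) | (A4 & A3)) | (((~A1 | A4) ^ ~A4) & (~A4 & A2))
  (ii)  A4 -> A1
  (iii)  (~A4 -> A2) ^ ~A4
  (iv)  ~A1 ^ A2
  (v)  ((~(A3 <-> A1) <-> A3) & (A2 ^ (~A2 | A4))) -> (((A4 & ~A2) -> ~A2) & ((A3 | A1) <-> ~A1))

(i): at (0,0,0,0) it gives 1, but F = 0 — eliminated.
(ii): at (0,0,0,0) it gives 1, but F = 0 — eliminated.
(iii): at (0,0,0,0) it gives 1, but F = 0 — eliminated.
(iv): at (0,0,0,0) it gives 1, but F = 0 — eliminated.
That leaves (v). Evaluating it on every row reproduces the table of F exactly.

v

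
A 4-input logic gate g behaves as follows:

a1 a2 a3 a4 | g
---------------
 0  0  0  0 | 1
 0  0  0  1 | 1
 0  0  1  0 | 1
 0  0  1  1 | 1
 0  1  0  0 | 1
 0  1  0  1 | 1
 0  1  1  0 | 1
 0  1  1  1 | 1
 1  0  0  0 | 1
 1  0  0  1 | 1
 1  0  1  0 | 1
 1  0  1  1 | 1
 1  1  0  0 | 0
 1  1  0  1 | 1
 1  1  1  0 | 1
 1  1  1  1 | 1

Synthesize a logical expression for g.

g is 0 on exactly one input, (1,1,0,0), whose minterm is a1·a2·¬a3·¬a4. So g is the negation of that single conjunction.

g(a1, a2, a3, a4) = (((a1 · a2) · a3') · a4')'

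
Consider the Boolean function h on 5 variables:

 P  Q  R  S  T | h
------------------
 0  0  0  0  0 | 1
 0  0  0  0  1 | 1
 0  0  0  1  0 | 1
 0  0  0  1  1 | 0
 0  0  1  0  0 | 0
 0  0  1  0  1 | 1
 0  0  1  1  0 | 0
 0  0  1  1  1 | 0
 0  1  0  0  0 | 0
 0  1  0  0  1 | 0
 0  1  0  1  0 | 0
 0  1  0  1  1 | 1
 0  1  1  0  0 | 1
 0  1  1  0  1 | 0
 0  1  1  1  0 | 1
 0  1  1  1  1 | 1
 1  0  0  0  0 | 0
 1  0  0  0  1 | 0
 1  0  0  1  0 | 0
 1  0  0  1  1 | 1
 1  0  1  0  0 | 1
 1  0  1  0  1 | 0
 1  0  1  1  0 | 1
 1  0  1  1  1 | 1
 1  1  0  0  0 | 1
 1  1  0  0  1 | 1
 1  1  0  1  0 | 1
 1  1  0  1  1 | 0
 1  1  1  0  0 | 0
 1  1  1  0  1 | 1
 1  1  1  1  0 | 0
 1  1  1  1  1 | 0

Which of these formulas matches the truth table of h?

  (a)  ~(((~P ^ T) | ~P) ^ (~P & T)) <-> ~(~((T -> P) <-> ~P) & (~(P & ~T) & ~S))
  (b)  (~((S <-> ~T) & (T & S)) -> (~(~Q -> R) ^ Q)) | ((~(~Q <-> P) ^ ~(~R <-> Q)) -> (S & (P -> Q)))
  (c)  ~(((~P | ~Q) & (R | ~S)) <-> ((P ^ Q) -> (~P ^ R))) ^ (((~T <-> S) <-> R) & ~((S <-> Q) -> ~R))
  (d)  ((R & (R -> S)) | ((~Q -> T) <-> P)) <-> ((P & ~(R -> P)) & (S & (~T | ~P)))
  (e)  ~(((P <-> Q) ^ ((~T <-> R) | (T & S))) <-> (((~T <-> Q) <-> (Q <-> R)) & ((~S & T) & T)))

(a) fails at (0,0,0,0,0): the formula yields 0, h is 1.
(b) fails at (0,0,0,1,1): the formula yields 1, h is 0.
(c) fails at (0,0,0,0,0): the formula yields 0, h is 1.
(d) fails at (0,0,0,0,0): the formula yields 0, h is 1.
Only (e) survives; checking it on all 32 rows confirms it matches h.

e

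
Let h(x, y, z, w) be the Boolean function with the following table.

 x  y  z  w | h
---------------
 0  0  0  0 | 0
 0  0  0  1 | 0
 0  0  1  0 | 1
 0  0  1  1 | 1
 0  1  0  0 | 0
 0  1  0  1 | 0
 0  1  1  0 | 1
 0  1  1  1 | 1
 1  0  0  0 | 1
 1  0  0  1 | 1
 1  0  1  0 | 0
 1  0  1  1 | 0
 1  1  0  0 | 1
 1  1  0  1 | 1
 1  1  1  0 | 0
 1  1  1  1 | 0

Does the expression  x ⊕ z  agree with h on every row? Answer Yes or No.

Evaluate x ⊕ z on each row and compare to h:
  x=0, y=0, z=0, w=0: formula gives 0, h = 0 ✓
  x=0, y=0, z=0, w=1: formula gives 0, h = 0 ✓
  x=0, y=0, z=1, w=0: formula gives 1, h = 1 ✓
  x=0, y=0, z=1, w=1: formula gives 1, h = 1 ✓
  … (the remaining 12 rows also agree.)
Every row agrees, so the formula is equivalent.

Yes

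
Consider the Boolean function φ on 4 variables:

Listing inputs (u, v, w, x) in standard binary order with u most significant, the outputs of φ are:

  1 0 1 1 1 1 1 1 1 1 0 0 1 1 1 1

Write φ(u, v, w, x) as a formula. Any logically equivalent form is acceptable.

There are just 3 zero rows: (0,0,0,1), (1,0,1,0), (1,0,1,1). Their minterms are ¬u·¬v·¬w·x, u·¬v·w·¬x, u·¬v·w·x; the OR of those covers precisely the 0-outputs, and negating it yields φ.

φ(u, v, w, x) = ¬(((((¬u ∧ ¬v) ∧ ¬w) ∧ x) ∨ (((u ∧ ¬v) ∧ w) ∧ ¬x)) ∨ (((u ∧ ¬v) ∧ w) ∧ x))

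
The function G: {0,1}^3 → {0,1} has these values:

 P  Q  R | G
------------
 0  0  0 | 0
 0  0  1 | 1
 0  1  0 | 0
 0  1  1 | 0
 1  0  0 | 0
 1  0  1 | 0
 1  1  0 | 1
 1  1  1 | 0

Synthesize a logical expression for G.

G(P, Q, R) = ((P' · Q') · R) + ((P · Q) · R')

Collect the rows where G=1 — (0,0,1), (1,1,0) — and write one minterm per row: ¬P·¬Q·R, P·Q·¬R. Their union (logical OR) reproduces the table exactly.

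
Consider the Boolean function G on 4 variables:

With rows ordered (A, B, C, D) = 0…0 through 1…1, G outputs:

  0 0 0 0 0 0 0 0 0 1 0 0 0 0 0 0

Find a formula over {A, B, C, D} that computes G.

G(A, B, C, D) = ((A & ~B) & ~C) & D

Only row (1,0,0,1) gives 1. That row's minterm A·¬B·¬C·D is G directly.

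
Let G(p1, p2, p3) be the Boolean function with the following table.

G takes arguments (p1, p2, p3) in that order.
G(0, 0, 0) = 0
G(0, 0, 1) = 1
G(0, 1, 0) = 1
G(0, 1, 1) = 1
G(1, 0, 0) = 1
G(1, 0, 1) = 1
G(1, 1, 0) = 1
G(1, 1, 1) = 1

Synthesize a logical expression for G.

The output is 1 whenever at least one input is 1 — the OR of all inputs.

G(p1, p2, p3) = (p1 OR p2) OR p3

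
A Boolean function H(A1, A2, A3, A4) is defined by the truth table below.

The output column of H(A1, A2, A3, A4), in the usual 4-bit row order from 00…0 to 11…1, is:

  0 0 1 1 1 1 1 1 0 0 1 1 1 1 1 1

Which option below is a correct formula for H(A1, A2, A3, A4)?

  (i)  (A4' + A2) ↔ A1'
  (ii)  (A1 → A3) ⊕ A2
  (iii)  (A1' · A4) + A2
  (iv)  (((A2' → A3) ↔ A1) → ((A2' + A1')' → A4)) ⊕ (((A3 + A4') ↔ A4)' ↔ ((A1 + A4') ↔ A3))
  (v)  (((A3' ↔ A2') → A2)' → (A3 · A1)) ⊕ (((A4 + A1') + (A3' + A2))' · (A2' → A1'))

(i) fails at (0,0,0,0): the formula yields 1, H is 0.
(ii) fails at (0,0,0,0): the formula yields 1, H is 0.
(iii) fails at (0,0,0,1): the formula yields 1, H is 0.
(iv) fails at (0,0,0,0): the formula yields 1, H is 0.
That leaves (v). Evaluating it on every row reproduces the table of H exactly.

v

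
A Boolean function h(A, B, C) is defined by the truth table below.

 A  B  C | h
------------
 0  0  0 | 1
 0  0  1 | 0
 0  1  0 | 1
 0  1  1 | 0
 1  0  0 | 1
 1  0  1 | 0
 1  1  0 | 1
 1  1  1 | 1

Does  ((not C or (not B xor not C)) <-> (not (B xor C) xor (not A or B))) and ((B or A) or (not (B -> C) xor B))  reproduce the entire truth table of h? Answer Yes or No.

Test each input against both h and the formula:
  A=0, B=0, C=0: formula gives 0, but h = 1 ✗
Row (0,0,0) is a counterexample, so the formula is not equivalent to h.

No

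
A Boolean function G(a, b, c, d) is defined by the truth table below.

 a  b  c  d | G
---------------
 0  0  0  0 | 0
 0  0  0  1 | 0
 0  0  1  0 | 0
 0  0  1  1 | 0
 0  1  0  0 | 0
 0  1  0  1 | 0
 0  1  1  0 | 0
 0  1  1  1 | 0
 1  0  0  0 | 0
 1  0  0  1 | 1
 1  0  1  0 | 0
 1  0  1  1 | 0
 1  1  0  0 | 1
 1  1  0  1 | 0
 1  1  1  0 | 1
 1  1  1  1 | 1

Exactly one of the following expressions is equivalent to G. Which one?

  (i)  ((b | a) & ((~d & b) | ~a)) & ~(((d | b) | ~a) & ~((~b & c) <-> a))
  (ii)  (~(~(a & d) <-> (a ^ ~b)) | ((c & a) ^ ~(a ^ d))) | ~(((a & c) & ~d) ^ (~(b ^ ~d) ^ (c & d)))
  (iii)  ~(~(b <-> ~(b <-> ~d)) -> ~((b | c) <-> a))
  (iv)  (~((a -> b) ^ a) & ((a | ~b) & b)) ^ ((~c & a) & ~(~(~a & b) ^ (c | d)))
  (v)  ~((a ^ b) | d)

(i) disagrees with G on (0,1,0,0) (formula → 1, table → 0); rule it out.
(ii) disagrees with G on (0,0,0,0) (formula → 1, table → 0); rule it out.
(iii) disagrees with G on (0,0,0,0) (formula → 1, table → 0); rule it out.
(v) disagrees with G on (0,0,0,0) (formula → 1, table → 0); rule it out.
(iv) is the remaining candidate, and it agrees with G on all 16 inputs.

iv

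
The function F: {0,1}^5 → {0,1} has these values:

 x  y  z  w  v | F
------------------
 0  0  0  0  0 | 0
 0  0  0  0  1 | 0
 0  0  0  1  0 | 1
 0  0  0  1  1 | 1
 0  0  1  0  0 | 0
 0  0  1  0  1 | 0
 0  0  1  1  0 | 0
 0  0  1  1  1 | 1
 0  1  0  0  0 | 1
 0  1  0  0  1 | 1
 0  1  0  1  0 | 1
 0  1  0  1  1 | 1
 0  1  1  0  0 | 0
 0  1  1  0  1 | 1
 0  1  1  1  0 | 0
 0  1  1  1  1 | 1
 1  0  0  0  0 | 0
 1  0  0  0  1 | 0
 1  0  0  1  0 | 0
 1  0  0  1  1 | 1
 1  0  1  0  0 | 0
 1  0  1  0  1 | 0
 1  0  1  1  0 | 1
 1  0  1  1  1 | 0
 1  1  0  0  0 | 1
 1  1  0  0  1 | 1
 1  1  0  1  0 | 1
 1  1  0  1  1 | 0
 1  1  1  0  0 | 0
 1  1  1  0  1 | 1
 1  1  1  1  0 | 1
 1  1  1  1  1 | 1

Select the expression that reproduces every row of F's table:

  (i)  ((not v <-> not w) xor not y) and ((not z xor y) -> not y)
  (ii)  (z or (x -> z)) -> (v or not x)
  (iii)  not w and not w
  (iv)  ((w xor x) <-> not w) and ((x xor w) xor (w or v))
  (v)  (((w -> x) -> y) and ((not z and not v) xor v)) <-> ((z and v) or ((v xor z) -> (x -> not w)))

v

(i) fails at (0,0,0,0,1): the formula yields 1, F is 0.
(ii) fails at (0,0,0,0,0): the formula yields 1, F is 0.
(iii) fails at (0,0,0,0,0): the formula yields 1, F is 0.
(iv) fails at (0,0,0,1,0): the formula yields 0, F is 1.
That leaves (v). Evaluating it on every row reproduces the table of F exactly.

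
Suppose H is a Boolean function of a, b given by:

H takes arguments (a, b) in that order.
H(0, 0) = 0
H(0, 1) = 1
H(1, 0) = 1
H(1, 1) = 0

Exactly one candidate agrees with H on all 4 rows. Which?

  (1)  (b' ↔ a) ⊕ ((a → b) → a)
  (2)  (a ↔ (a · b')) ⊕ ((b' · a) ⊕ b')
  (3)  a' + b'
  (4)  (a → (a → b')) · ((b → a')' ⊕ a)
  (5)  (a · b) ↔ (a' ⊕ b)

(1) fails at (1,0): the formula yields 0, H is 1.
(3) fails at (0,0): the formula yields 1, H is 0.
(4) fails at (0,1): the formula yields 0, H is 1.
(5) fails at (1,1): the formula yields 1, H is 0.
That leaves (2). Evaluating it on every row reproduces the table of H exactly.

2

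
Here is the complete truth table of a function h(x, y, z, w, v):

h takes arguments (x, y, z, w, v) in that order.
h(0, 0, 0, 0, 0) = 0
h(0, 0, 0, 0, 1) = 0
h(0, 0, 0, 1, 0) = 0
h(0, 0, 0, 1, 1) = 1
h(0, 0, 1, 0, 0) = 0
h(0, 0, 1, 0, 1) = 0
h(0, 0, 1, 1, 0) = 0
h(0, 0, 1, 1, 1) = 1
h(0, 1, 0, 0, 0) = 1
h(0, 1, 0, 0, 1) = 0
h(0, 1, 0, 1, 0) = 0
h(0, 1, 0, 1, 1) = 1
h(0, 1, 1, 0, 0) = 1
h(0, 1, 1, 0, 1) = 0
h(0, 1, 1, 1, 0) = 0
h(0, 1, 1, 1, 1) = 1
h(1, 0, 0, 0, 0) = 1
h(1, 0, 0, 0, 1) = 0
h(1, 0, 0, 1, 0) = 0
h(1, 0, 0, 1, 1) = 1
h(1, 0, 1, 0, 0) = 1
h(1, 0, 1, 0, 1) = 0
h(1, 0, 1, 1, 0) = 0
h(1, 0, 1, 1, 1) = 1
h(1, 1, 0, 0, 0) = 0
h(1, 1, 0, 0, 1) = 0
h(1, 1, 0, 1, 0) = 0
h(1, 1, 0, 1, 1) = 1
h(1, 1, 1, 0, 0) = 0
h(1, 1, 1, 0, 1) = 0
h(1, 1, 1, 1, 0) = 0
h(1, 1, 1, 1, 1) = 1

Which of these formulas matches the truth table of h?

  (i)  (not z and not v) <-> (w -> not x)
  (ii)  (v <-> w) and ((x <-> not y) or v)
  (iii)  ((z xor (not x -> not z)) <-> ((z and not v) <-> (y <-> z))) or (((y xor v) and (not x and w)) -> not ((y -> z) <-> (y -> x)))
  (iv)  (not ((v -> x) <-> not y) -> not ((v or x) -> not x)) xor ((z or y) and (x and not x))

ii

(i) disagrees with h on (0,0,0,0,0) (formula → 1, table → 0); rule it out.
(iii) disagrees with h on (0,0,0,0,0) (formula → 1, table → 0); rule it out.
(iv) disagrees with h on (0,0,0,0,0) (formula → 1, table → 0); rule it out.
Only (ii) survives; checking it on all 32 rows confirms it matches h.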